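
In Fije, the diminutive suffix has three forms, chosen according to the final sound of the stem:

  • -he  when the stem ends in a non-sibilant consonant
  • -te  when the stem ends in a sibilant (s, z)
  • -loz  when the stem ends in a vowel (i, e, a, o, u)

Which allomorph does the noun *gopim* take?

-he

Since the final sound of *gopim* is /m/ (a non-sibilant consonant), it takes -he.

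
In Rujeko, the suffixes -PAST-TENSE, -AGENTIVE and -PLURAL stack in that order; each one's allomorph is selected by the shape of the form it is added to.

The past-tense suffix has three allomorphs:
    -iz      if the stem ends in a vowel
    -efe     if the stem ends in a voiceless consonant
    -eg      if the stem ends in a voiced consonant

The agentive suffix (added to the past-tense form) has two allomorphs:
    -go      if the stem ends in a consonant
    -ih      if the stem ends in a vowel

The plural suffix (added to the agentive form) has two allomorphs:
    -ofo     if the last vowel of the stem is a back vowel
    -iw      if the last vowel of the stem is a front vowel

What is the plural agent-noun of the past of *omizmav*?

omizmaveggoofo

Since the final sound of *omizmav* is /v/ (a voiced consonant), it takes -eg, giving *omizmaveg*.
The past-tense form *omizmaveg*: final sound = /g/, a consonant → -go → *omizmaveggo*.
The last vowel of the agentive form *omizmaveggo* is /o/, which is a back vowel, so the plural suffix is -ofo, giving *omizmaveggoofo*.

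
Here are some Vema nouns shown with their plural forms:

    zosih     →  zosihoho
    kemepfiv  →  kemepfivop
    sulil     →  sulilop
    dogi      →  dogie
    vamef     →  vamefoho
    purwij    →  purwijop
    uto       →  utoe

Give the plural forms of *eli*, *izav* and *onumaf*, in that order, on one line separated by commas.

elie, izavop, onumafoho

The suffix is conditioned by the final sound: -oho when the stem ends in a voiceless consonant (*zosih*, *vamef*); -op when the stem ends in a voiced consonant (*kemepfiv*, *sulil*, *purwij*); -e when the stem ends in a vowel (*dogi*, *uto*).
*eli*: final sound = /i/, a vowel → -e → *elie*.
The final sound of *izav* is /v/, which is a voiced consonant, so the suffix is -op, giving *izavop*.
*onumaf* — final sound /f/ (a voiceless consonant) → -oho → *onumafoho*.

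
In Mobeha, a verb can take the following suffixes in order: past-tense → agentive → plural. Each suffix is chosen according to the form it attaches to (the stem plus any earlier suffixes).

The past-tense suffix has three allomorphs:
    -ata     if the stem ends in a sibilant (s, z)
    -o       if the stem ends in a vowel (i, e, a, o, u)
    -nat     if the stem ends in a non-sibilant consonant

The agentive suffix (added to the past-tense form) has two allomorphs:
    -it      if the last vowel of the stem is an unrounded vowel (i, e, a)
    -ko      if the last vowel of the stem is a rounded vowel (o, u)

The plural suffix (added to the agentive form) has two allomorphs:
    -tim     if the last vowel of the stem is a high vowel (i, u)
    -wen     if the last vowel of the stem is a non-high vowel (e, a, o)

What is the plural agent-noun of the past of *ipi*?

Since the final sound of *ipi* is /i/ (a vowel), it takes -o, giving *ipio*.
Since the last vowel of the past-tense form *ipio* is /o/ (a rounded vowel), it takes -ko, giving *ipioko*.
The agentive form *ipioko*: last vowel = /o/, a non-high vowel → -wen → *ipiokowen*.

ipiokowen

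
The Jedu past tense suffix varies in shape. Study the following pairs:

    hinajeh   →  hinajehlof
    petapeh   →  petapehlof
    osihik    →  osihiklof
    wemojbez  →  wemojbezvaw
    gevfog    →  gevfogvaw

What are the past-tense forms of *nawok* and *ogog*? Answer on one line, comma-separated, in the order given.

Looking at the final consonant of each stem: -lof when the stem ends in a voiceless consonant (*hinajeh*, *petapeh*, *osihik*); -vaw when the stem ends in a voiced consonant (*wemojbez*, *gevfog*).
Since the final consonant of *nawok* is /k/ (voiceless), it takes -lof, giving *nawoklof*.
Since the final consonant of *ogog* is /g/ (voiced), it takes -vaw, giving *ogogvaw*.

nawoklof, ogogvaw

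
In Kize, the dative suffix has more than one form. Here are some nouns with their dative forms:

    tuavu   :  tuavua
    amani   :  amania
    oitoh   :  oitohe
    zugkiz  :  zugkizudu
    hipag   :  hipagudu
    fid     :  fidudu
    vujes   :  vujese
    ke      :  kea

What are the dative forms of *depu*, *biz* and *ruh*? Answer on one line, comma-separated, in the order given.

The alternation tracks the final sound of the stem — -e when the stem ends in a voiceless consonant (*oitoh*, *vujes*); -udu when the stem ends in a voiced consonant (*zugkiz*, *hipag*, *fid*); -a when the stem ends in a vowel (*tuavu*, *amani*, *ke*).
*depu*: final sound = /u/, a vowel → -a → *depua*.
The final sound of *biz* is /z/, which is a voiced consonant, so the suffix is -udu, giving *bizudu*.
The final sound of *ruh* is /h/, which is a voiceless consonant, so the suffix is -e, giving *ruhe*.

depua, bizudu, ruhe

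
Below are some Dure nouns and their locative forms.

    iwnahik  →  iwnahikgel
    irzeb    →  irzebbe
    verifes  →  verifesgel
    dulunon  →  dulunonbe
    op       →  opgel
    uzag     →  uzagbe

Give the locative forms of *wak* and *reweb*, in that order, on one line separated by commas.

The suffix is conditioned by the final consonant: -gel when the stem ends in a voiceless consonant (*iwnahik*, *verifes*, *op*); -be when the stem ends in a voiced consonant (*irzeb*, *dulunon*, *uzag*).
*wak* — final consonant /k/ (voiceless) → -gel → *wakgel*.
*reweb* — final consonant /b/ (voiced) → -be → *rewebbe*.

wakgel, rewebbe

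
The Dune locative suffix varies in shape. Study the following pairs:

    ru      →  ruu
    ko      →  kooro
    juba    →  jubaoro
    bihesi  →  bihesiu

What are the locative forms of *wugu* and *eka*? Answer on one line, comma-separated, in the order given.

wuguu, ekaoro

The alternation tracks the last vowel of the stem — -u when the last vowel of the stem is a high vowel (*ru*, *bihesi*); -oro when the last vowel of the stem is a non-high vowel (*ko*, *juba*).
*wugu*: last vowel = /u/, a high vowel → -u → *wuguu*.
*eka*: last vowel = /a/, a non-high vowel → -oro → *ekaoro*.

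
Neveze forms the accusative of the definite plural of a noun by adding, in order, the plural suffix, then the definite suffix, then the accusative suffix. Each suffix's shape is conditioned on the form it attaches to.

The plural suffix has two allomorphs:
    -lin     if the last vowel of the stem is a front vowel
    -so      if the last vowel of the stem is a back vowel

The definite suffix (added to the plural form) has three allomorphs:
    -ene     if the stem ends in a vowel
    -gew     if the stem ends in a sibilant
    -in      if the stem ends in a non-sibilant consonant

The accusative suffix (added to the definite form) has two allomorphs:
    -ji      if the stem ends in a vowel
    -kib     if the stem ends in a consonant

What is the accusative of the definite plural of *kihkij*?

kihkijlininkib

The last vowel of *kihkij* is /i/, which is a front vowel, so the plural suffix is -lin, giving *kihkijlin*.
The plural form *kihkijlin* — final sound /n/ (a non-sibilant consonant) → -in → *kihkijlinin*.
The final sound of the definite form *kihkijlinin* is /n/, which is a consonant, so the accusative suffix is -kib, giving *kihkijlininkib*.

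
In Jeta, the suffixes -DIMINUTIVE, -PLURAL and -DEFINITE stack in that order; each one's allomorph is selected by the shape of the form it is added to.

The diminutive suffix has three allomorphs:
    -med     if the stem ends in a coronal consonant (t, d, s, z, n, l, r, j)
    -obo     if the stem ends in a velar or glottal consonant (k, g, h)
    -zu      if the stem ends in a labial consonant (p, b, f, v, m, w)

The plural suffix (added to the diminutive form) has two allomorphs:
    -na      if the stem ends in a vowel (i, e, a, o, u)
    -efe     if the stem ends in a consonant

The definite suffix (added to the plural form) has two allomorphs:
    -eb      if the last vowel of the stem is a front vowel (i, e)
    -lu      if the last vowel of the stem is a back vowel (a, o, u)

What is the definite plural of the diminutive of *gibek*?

Since the final consonant of *gibek* is /k/ (velar/glottal), it takes -obo, giving *gibekobo*.
The final sound of the diminutive form *gibekobo* is /o/, which is a vowel, so the plural suffix is -na, giving *gibekobona*.
Since the last vowel of the plural form *gibekobona* is /a/ (a back vowel), it takes -lu, giving *gibekobonalu*.

gibekobonalu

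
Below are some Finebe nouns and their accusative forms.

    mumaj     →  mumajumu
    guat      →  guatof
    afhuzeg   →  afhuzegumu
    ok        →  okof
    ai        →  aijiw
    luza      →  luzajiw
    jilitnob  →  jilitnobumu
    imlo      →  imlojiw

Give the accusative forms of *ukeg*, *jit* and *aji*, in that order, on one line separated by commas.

ukegumu, jitof, ajijiw

Looking at the final sound of each stem: -of when the stem ends in a voiceless consonant (*guat*, *ok*); -umu when the stem ends in a voiced consonant (*mumaj*, *afhuzeg*, *jilitnob*); -jiw when the stem ends in a vowel (*ai*, *luza*, *imlo*).
Since the final sound of *ukeg* is /g/ (a voiced consonant), it takes -umu, giving *ukegumu*.
Since the final sound of *jit* is /t/ (a voiceless consonant), it takes -of, giving *jitof*.
The final sound of *aji* is /i/, which is a vowel, so the suffix is -jiw, giving *ajijiw*.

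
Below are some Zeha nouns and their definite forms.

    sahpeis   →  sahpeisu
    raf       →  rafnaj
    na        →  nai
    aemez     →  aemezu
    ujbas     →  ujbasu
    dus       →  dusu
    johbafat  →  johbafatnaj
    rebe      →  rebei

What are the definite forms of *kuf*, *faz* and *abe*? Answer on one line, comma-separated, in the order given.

The alternation tracks the final sound of the stem — -u when the stem ends in a sibilant (*sahpeis*, *aemez*, *ujbas*, *dus*); -naj when the stem ends in a non-sibilant consonant (*raf*, *johbafat*); -i when the stem ends in a vowel (*na*, *rebe*).
The final sound of *kuf* is /f/, which is a non-sibilant consonant, so the suffix is -naj, giving *kufnaj*.
*faz* — final sound /z/ (a sibilant) → -u → *fazu*.
*abe*: final sound = /e/, a vowel → -i → *abei*.

kufnaj, fazu, abei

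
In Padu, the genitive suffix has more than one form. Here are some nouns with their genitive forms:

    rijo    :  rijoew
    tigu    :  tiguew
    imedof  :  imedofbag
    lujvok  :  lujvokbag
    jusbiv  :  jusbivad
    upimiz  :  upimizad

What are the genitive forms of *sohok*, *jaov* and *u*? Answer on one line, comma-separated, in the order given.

sohokbag, jaovad, uew

The suffix is conditioned by the final sound: -bag when the stem ends in a voiceless consonant (*imedof*, *lujvok*); -ad when the stem ends in a voiced consonant (*jusbiv*, *upimiz*); -ew when the stem ends in a vowel (*rijo*, *tigu*).
Since the final sound of *sohok* is /k/ (a voiceless consonant), it takes -bag, giving *sohokbag*.
*jaov* — final sound /v/ (a voiced consonant) → -ad → *jaovad*.
*u*: final sound = /u/, a vowel → -ew → *uew*.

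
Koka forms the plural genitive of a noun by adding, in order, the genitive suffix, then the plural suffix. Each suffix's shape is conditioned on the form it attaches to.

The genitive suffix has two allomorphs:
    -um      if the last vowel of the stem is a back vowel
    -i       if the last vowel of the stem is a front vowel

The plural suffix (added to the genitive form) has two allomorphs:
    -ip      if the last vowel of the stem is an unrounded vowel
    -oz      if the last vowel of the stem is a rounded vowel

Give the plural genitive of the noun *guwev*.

Since the last vowel of *guwev* is /e/ (a front vowel), it takes -i, giving *guwevi*.
The last vowel of the genitive form *guwevi* is /i/, which is an unrounded vowel, so the plural suffix is -ip, giving *guweviip*.

guweviip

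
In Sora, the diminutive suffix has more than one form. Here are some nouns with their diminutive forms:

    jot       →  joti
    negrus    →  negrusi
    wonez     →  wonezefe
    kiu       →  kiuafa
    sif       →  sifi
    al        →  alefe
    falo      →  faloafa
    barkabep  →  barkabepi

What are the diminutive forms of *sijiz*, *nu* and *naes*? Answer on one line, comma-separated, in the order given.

sijizefe, nuafa, naesi

The suffix is conditioned by the final sound: -i when the stem ends in a voiceless consonant (*jot*, *negrus*, *sif*, *barkabep*); -efe when the stem ends in a voiced consonant (*wonez*, *al*); -afa when the stem ends in a vowel (*kiu*, *falo*).
*sijiz* — final sound /z/ (a voiced consonant) → -efe → *sijizefe*.
*nu* — final sound /u/ (a vowel) → -afa → *nuafa*.
*naes* — final sound /s/ (a voiceless consonant) → -i → *naesi*.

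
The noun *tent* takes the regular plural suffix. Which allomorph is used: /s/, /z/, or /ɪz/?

/s/

The stem *tent* ends in a voiceless non-sibilant consonant.
The plural suffix surfaces as /ɪz/ after sibilants, /s/ after other voiceless consonants, and /z/ after other voiced sounds.
So the plural -s on *tent* is pronounced /s/.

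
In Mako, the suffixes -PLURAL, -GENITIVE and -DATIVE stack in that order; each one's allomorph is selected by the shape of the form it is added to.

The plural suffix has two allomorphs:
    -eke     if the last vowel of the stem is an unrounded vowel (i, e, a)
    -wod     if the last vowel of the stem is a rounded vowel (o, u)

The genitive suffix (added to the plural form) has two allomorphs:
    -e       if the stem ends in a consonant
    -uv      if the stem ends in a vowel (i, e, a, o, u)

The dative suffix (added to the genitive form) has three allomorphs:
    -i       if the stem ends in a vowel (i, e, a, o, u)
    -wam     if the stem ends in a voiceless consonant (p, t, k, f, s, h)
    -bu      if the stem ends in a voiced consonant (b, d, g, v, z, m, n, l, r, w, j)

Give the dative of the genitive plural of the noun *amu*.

amuwodei

The last vowel of *amu* is /u/, which is a rounded vowel, so the plural suffix is -wod, giving *amuwod*.
The plural form *amuwod*: final sound = /d/, a consonant → -e → *amuwode*.
Since the final sound of the genitive form *amuwode* is /e/ (a vowel), it takes -i, giving *amuwodei*.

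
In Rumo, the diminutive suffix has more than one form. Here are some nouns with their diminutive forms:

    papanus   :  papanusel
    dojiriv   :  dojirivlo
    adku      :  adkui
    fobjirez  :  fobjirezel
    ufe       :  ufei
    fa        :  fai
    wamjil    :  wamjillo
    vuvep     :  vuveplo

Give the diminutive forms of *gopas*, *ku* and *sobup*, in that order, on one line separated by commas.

gopasel, kui, sobuplo

The suffix is conditioned by the final sound: -el when the stem ends in a sibilant (*papanus*, *fobjirez*); -lo when the stem ends in a non-sibilant consonant (*dojiriv*, *wamjil*, *vuvep*); -i when the stem ends in a vowel (*adku*, *ufe*, *fa*).
*gopas*: final sound = /s/, a sibilant → -el → *gopasel*.
Since the final sound of *ku* is /u/ (a vowel), it takes -i, giving *kui*.
Since the final sound of *sobup* is /p/ (a non-sibilant consonant), it takes -lo, giving *sobuplo*.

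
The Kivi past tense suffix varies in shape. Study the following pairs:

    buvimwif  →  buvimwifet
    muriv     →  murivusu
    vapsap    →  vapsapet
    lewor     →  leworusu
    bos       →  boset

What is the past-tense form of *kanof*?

The alternation tracks the final consonant of the stem — -et when the stem ends in a voiceless consonant (*buvimwif*, *vapsap*, *bos*); -usu when the stem ends in a voiced consonant (*muriv*, *lewor*).
Since the final consonant of *kanof* is /f/ (voiceless), it takes -et, giving *kanofet*.

kanofet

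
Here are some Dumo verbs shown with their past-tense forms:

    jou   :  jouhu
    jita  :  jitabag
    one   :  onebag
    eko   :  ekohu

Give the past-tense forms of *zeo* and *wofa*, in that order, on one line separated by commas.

The alternation tracks the last vowel of the stem — -hu when the last vowel of the stem is a rounded vowel (*jou*, *eko*); -bag when the last vowel of the stem is an unrounded vowel (*jita*, *one*).
*zeo*: last vowel = /o/, a rounded vowel → -hu → *zeohu*.
The last vowel of *wofa* is /a/, which is an unrounded vowel, so the suffix is -bag, giving *wofabag*.

zeohu, wofabag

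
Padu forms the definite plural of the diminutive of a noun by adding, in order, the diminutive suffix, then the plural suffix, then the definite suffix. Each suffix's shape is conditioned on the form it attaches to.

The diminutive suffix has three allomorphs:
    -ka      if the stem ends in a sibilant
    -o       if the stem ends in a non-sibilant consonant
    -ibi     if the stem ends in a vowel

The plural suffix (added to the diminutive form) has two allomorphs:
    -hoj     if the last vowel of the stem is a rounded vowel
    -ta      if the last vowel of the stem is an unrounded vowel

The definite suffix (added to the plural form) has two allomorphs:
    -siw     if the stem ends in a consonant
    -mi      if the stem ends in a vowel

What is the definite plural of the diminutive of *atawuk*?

Since the final sound of *atawuk* is /k/ (a non-sibilant consonant), it takes -o, giving *atawuko*.
Since the last vowel of the diminutive form *atawuko* is /o/ (a rounded vowel), it takes -hoj, giving *atawukohoj*.
The final sound of the plural form *atawukohoj* is /j/, which is a consonant, so the definite suffix is -siw, giving *atawukohojsiw*.

atawukohojsiw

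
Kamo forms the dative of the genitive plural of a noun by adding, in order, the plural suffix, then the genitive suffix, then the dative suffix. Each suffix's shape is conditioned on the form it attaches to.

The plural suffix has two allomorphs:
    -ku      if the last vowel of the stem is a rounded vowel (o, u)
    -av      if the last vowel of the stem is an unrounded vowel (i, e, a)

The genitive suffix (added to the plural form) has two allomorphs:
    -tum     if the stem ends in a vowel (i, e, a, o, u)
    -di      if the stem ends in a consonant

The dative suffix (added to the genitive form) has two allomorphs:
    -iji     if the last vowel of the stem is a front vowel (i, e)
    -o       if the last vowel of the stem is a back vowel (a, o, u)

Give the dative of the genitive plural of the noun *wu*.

The last vowel of *wu* is /u/, which is a rounded vowel, so the plural suffix is -ku, giving *wuku*.
The final sound of the plural form *wuku* is /u/, which is a vowel, so the genitive suffix is -tum, giving *wukutum*.
Since the last vowel of the genitive form *wukutum* is /u/ (a back vowel), it takes -o, giving *wukutumo*.

wukutumo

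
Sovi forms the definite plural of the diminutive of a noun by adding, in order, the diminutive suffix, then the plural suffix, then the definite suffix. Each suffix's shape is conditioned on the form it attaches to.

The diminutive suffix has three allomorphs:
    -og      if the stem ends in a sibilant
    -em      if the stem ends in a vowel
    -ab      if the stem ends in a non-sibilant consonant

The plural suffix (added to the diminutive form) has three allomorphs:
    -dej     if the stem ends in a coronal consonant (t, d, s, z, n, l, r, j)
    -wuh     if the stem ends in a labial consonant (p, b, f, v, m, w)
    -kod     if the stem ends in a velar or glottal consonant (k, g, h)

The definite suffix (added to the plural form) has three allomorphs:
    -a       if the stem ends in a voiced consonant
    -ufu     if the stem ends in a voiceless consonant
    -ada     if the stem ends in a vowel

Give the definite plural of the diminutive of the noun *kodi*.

*kodi*: final sound = /i/, a vowel → -em → *kodiem*.
The final consonant of the diminutive form *kodiem* is /m/, which is labial, so the plural suffix is -wuh, giving *kodiemwuh*.
Since the final sound of the plural form *kodiemwuh* is /h/ (a voiceless consonant), it takes -ufu, giving *kodiemwuhufu*.

kodiemwuhufu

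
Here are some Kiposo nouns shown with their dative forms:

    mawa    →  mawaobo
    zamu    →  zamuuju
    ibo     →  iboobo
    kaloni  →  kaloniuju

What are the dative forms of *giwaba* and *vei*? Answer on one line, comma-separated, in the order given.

The pattern is height harmony: -uju when the last vowel of the stem is a high vowel (*zamu*, *kaloni*); -obo when the last vowel of the stem is a non-high vowel (*mawa*, *ibo*).
The last vowel of *giwaba* is /a/, which is a non-high vowel, so the suffix is -obo, giving *giwabaobo*.
*vei* — last vowel /i/ (a high vowel) → -uju → *veiuju*.

giwabaobo, veiuju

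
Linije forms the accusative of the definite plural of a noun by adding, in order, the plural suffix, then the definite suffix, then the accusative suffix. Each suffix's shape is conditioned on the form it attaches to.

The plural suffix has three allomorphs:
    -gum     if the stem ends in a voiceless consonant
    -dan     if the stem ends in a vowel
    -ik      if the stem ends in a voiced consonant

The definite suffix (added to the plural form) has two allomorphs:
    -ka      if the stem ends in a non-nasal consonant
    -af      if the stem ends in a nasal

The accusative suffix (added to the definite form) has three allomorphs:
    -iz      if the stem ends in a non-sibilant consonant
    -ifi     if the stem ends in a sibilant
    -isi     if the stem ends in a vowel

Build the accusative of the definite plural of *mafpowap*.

mafpowapgumafiz

Since the final sound of *mafpowap* is /p/ (a voiceless consonant), it takes -gum, giving *mafpowapgum*.
The plural form *mafpowapgum*: final consonant = /m/, a nasal → -af → *mafpowapgumaf*.
Since the final sound of the definite form *mafpowapgumaf* is /f/ (a non-sibilant consonant), it takes -iz, giving *mafpowapgumafiz*.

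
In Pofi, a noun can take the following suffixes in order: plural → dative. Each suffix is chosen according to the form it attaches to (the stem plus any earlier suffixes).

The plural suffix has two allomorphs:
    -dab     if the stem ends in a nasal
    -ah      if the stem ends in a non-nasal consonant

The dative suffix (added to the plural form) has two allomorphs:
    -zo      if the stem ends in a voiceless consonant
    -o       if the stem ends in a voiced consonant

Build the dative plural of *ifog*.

ifogahzo

Since the final consonant of *ifog* is /g/ (non-nasal), it takes -ah, giving *ifogah*.
The plural form *ifogah* — final consonant /h/ (voiceless) → -zo → *ifogahzo*.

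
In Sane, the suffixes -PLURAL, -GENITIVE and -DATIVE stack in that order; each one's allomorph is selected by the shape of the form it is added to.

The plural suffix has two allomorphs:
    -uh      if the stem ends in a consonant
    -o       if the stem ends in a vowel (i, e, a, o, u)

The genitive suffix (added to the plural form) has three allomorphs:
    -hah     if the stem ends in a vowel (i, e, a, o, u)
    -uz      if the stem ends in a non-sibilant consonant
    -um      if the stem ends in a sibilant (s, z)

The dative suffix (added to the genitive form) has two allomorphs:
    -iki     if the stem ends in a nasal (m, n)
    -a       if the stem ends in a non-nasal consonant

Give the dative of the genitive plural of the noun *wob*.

Since the final sound of *wob* is /b/ (a consonant), it takes -uh, giving *wobuh*.
The plural form *wobuh*: final sound = /h/, a non-sibilant consonant → -uz → *wobuhuz*.
The final consonant of the genitive form *wobuhuz* is /z/, which is non-nasal, so the dative suffix is -a, giving *wobuhuza*.

wobuhuza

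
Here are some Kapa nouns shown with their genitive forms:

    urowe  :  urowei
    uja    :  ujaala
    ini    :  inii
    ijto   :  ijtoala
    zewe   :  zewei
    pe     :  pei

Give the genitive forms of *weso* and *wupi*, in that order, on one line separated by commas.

The alternation tracks the last vowel of the stem — -i when the last vowel of the stem is a front vowel (*urowe*, *ini*, *zewe*, *pe*); -ala when the last vowel of the stem is a back vowel (*uja*, *ijto*).
*weso*: last vowel = /o/, a back vowel → -ala → *wesoala*.
*wupi* — last vowel /i/ (a front vowel) → -i → *wupii*.

wesoala, wupii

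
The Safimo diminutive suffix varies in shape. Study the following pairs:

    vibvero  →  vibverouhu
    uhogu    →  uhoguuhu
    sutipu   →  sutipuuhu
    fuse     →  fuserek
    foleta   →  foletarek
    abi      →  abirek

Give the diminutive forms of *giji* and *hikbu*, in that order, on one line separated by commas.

The suffix is conditioned by the last vowel: -uhu when the last vowel of the stem is a rounded vowel (*vibvero*, *uhogu*, *sutipu*); -rek when the last vowel of the stem is an unrounded vowel (*fuse*, *foleta*, *abi*).
The last vowel of *giji* is /i/, which is an unrounded vowel, so the suffix is -rek, giving *gijirek*.
The last vowel of *hikbu* is /u/, which is a rounded vowel, so the suffix is -uhu, giving *hikbuuhu*.

gijirek, hikbuuhu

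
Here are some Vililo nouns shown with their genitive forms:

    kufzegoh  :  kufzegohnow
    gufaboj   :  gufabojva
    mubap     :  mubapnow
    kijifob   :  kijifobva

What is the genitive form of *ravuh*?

ravuhnow

Looking at the final consonant of each stem: -now when the stem ends in a voiceless consonant (*kufzegoh*, *mubap*); -va when the stem ends in a voiced consonant (*gufaboj*, *kijifob*).
*ravuh*: final consonant = /h/, voiceless → -now → *ravuhnow*.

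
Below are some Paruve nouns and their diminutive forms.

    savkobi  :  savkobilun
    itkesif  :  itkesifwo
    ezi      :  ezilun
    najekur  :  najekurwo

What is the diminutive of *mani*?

manilun

The alternation tracks the final sound of the stem — -wo when the stem ends in a consonant (*itkesif*, *najekur*); -lun when the stem ends in a vowel (*savkobi*, *ezi*).
The final sound of *mani* is /i/, which is a vowel, so the suffix is -lun, giving *manilun*.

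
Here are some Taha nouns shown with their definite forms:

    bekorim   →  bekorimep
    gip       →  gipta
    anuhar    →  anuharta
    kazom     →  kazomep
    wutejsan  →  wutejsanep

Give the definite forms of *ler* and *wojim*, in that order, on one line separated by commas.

The alternation tracks the final consonant of the stem — -ep when the stem ends in a nasal (*bekorim*, *kazom*, *wutejsan*); -ta when the stem ends in a non-nasal consonant (*gip*, *anuhar*).
The final consonant of *ler* is /r/, which is non-nasal, so the suffix is -ta, giving *lerta*.
*wojim*: final consonant = /m/, a nasal → -ep → *wojimep*.

lerta, wojimep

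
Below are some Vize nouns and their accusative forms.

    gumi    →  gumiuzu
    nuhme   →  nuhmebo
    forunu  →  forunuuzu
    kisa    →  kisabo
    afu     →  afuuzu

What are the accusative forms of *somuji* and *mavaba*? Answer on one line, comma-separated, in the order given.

somujiuzu, mavababo

The alternation tracks the last vowel of the stem — -uzu when the last vowel of the stem is a high vowel (*gumi*, *forunu*, *afu*); -bo when the last vowel of the stem is a non-high vowel (*nuhme*, *kisa*).
*somuji*: last vowel = /i/, a high vowel → -uzu → *somujiuzu*.
The last vowel of *mavaba* is /a/, which is a non-high vowel, so the suffix is -bo, giving *mavababo*.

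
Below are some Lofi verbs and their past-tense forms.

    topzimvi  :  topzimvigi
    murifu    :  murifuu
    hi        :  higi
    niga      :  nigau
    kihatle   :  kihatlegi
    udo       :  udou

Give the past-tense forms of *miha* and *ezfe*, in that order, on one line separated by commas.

Looking at the last vowel of each stem: -gi when the last vowel of the stem is a front vowel (*topzimvi*, *hi*, *kihatle*); -u when the last vowel of the stem is a back vowel (*murifu*, *niga*, *udo*).
*miha*: last vowel = /a/, a back vowel → -u → *mihau*.
*ezfe*: last vowel = /e/, a front vowel → -gi → *ezfegi*.

mihau, ezfegi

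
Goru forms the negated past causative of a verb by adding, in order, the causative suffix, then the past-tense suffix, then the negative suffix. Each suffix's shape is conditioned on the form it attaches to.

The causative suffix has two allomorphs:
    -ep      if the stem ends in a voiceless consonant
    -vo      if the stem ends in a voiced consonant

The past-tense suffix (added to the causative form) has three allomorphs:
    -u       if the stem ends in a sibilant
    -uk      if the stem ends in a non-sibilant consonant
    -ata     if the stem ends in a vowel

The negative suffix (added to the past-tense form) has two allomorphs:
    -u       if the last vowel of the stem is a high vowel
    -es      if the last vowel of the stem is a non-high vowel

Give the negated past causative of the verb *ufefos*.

ufefosepuku

The final consonant of *ufefos* is /s/, which is voiceless, so the causative suffix is -ep, giving *ufefosep*.
The causative form *ufefosep*: final sound = /p/, a non-sibilant consonant → -uk → *ufefosepuk*.
The past-tense form *ufefosepuk*: last vowel = /u/, a high vowel → -u → *ufefosepuku*.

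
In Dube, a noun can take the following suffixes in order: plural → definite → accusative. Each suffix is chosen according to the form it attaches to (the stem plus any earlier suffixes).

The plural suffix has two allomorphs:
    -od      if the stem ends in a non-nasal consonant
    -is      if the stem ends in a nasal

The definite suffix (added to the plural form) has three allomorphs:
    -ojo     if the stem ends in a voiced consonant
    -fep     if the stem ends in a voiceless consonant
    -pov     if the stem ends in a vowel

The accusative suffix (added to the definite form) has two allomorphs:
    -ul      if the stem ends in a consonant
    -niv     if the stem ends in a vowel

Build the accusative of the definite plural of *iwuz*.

iwuzodojoniv

*iwuz* — final consonant /z/ (non-nasal) → -od → *iwuzod*.
The final sound of the plural form *iwuzod* is /d/, which is a voiced consonant, so the definite suffix is -ojo, giving *iwuzodojo*.
The definite form *iwuzodojo* — final sound /o/ (a vowel) → -niv → *iwuzodojoniv*.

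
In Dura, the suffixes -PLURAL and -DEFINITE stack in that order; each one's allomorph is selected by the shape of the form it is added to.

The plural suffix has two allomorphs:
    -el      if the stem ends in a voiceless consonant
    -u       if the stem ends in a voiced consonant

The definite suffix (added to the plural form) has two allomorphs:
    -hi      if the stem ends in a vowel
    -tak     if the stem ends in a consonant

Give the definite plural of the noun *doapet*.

doapeteltak

Since the final consonant of *doapet* is /t/ (voiceless), it takes -el, giving *doapetel*.
The final sound of the plural form *doapetel* is /l/, which is a consonant, so the definite suffix is -tak, giving *doapeteltak*.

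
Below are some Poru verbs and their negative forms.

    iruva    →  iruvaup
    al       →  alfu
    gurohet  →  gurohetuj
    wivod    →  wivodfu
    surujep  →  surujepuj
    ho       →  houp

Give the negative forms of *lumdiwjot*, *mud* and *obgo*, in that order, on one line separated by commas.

Looking at the final sound of each stem: -uj when the stem ends in a voiceless consonant (*gurohet*, *surujep*); -fu when the stem ends in a voiced consonant (*al*, *wivod*); -up when the stem ends in a vowel (*iruva*, *ho*).
*lumdiwjot*: final sound = /t/, a voiceless consonant → -uj → *lumdiwjotuj*.
*mud*: final sound = /d/, a voiced consonant → -fu → *mudfu*.
The final sound of *obgo* is /o/, which is a vowel, so the suffix is -up, giving *obgoup*.

lumdiwjotuj, mudfu, obgoup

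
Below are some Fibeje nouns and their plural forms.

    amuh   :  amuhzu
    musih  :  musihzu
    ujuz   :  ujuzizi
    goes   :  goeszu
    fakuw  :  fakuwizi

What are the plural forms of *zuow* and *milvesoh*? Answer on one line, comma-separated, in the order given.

The pattern is voicing of the final consonant: -zu when the stem ends in a voiceless consonant (*amuh*, *musih*, *goes*); -izi when the stem ends in a voiced consonant (*ujuz*, *fakuw*).
*zuow* — final consonant /w/ (voiced) → -izi → *zuowizi*.
*milvesoh*: final consonant = /h/, voiceless → -zu → *milvesohzu*.

zuowizi, milvesohzu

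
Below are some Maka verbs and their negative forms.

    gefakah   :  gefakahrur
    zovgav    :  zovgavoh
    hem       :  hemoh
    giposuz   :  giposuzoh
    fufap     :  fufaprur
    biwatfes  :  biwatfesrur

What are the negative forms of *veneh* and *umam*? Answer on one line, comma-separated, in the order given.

The suffix is conditioned by the final consonant: -rur when the stem ends in a voiceless consonant (*gefakah*, *fufap*, *biwatfes*); -oh when the stem ends in a voiced consonant (*zovgav*, *hem*, *giposuz*).
The final consonant of *veneh* is /h/, which is voiceless, so the suffix is -rur, giving *venehrur*.
The final consonant of *umam* is /m/, which is voiced, so the suffix is -oh, giving *umamoh*.

venehrur, umamoh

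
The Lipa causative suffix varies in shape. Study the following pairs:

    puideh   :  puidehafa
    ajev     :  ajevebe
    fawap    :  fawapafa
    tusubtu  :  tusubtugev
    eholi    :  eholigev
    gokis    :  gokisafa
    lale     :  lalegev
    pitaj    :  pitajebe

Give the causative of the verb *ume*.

The alternation tracks the final sound of the stem — -afa when the stem ends in a voiceless consonant (*puideh*, *fawap*, *gokis*); -ebe when the stem ends in a voiced consonant (*ajev*, *pitaj*); -gev when the stem ends in a vowel (*tusubtu*, *eholi*, *lale*).
*ume* — final sound /e/ (a vowel) → -gev → *umegev*.

umegev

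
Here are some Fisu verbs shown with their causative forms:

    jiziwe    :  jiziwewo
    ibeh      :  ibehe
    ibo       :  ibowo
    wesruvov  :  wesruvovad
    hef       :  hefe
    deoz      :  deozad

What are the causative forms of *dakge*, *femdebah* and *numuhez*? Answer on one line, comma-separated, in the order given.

dakgewo, femdebahe, numuhezad

The suffix is conditioned by the final sound: -e when the stem ends in a voiceless consonant (*ibeh*, *hef*); -ad when the stem ends in a voiced consonant (*wesruvov*, *deoz*); -wo when the stem ends in a vowel (*jiziwe*, *ibo*).
*dakge* — final sound /e/ (a vowel) → -wo → *dakgewo*.
*femdebah* — final sound /h/ (a voiceless consonant) → -e → *femdebahe*.
The final sound of *numuhez* is /z/, which is a voiced consonant, so the suffix is -ad, giving *numuhezad*.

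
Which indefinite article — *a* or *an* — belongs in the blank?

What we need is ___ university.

The indefinite article is chosen by the initial *sound* of the following word, not its spelling.
*university* begins with the sound /juː/ (u pronounced /juː/) — a consonant sound.
So the article is *a*: What we need is a university.

a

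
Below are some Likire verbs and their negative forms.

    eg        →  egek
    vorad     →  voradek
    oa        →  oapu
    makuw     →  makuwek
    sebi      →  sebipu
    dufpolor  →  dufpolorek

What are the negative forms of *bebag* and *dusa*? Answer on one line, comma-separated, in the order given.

The pattern is consonant vs. vowel: -ek when the stem ends in a consonant (*eg*, *vorad*, *makuw*, *dufpolor*); -pu when the stem ends in a vowel (*oa*, *sebi*).
*bebag* — final sound /g/ (a consonant) → -ek → *bebagek*.
*dusa* — final sound /a/ (a vowel) → -pu → *dusapu*.

bebagek, dusapu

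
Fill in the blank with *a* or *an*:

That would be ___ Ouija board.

The indefinite article is chosen by the initial *sound* of the following word, not its spelling.
*Ouija* begins with the sound /wiː/ (pronounced /ˈwiːdʒə/) — a consonant sound.
So the article is *a*: That would be a Ouija board.

a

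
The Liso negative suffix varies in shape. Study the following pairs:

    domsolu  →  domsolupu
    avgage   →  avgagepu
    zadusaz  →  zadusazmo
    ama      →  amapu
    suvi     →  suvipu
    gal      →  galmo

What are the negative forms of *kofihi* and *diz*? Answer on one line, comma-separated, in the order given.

Looking at the final sound of each stem: -mo when the stem ends in a consonant (*zadusaz*, *gal*); -pu when the stem ends in a vowel (*domsolu*, *avgage*, *ama*, *suvi*).
Since the final sound of *kofihi* is /i/ (a vowel), it takes -pu, giving *kofihipu*.
Since the final sound of *diz* is /z/ (a consonant), it takes -mo, giving *dizmo*.

kofihipu, dizmo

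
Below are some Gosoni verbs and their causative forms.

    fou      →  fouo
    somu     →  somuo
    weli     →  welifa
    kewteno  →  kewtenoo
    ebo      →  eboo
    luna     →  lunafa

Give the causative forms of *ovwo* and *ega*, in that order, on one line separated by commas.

ovwoo, egafa

The pattern is rounding harmony: -o when the last vowel of the stem is a rounded vowel (*fou*, *somu*, *kewteno*, *ebo*); -fa when the last vowel of the stem is an unrounded vowel (*weli*, *luna*).
The last vowel of *ovwo* is /o/, which is a rounded vowel, so the suffix is -o, giving *ovwoo*.
The last vowel of *ega* is /a/, which is an unrounded vowel, so the suffix is -fa, giving *egafa*.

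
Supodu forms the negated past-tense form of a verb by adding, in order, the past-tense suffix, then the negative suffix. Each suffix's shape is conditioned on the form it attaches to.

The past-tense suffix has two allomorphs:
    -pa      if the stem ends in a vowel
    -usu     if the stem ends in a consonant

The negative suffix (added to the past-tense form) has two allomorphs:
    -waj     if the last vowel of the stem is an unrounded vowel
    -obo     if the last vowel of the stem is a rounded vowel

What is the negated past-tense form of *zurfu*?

Since the final sound of *zurfu* is /u/ (a vowel), it takes -pa, giving *zurfupa*.
The last vowel of the past-tense form *zurfupa* is /a/, which is an unrounded vowel, so the negative suffix is -waj, giving *zurfupawaj*.

zurfupawaj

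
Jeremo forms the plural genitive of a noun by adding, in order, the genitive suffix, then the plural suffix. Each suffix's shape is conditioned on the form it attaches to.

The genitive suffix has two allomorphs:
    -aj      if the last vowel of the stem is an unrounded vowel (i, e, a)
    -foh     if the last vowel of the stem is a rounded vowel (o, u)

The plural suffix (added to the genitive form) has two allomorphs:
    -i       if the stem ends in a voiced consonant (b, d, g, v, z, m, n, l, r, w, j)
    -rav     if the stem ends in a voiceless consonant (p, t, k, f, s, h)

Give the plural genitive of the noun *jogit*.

The last vowel of *jogit* is /i/, which is an unrounded vowel, so the genitive suffix is -aj, giving *jogitaj*.
The genitive form *jogitaj*: final consonant = /j/, voiced → -i → *jogitaji*.

jogitaji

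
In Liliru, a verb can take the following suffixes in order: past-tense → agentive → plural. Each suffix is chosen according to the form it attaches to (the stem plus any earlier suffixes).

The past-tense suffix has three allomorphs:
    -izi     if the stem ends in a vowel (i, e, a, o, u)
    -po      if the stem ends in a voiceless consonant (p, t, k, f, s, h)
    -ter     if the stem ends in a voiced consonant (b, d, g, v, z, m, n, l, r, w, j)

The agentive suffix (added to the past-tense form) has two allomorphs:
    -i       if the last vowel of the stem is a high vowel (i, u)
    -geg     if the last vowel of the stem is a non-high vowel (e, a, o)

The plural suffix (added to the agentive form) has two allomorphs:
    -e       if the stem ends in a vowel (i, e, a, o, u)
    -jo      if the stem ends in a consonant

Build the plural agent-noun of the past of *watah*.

Since the final sound of *watah* is /h/ (a voiceless consonant), it takes -po, giving *watahpo*.
Since the last vowel of the past-tense form *watahpo* is /o/ (a non-high vowel), it takes -geg, giving *watahpogeg*.
The agentive form *watahpogeg*: final sound = /g/, a consonant → -jo → *watahpogegjo*.

watahpogegjo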